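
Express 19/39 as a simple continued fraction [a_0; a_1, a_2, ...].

[0; 2, 19]

Run the Euclidean algorithm on 19 and 39; the successive quotients are the partial quotients a_0, a_1, ... (each step inverts the fractional part left over by the previous one):
  19 = 0*39 + 19, so a_0 = 0.
  39 = 2*19 + 1, so a_1 = 2.
  19 = 19*1 + 0, so a_2 = 19.
The remainder reaches 0 after 3 divisions, so the expansion has 3 partial quotients, read off in order.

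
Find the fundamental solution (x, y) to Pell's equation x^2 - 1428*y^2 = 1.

First expand sqrt(1428) as a continued fraction. With x_i = (sqrt(1428) + m_i)/d_i and (m_0, d_0) = (0, 1): a_0 = floor(sqrt(1428)) = 37, since 37^2 = 1369 <= 1428 < 1444 = 38^2.
Iterate m_{i+1} = d_i*a_i - m_i, d_{i+1} = (1428 - m_{i+1}^2)/d_i, a_{i+1} = floor((a_0 + m_{i+1})/d_{i+1}):
  m_1 = 1*37 - 0 = 37, d_1 = (1428 - 37^2)/1 = 59/1 = 59, a_1 = floor((37 + 37)/59) = 1.
  m_2 = 59*1 - 37 = 22, d_2 = (1428 - 22^2)/59 = 944/59 = 16, a_2 = floor((37 + 22)/16) = 3.
  m_3 = 16*3 - 22 = 26, d_3 = (1428 - 26^2)/16 = 752/16 = 47, a_3 = floor((37 + 26)/47) = 1.
  m_4 = 47*1 - 26 = 21, d_4 = (1428 - 21^2)/47 = 987/47 = 21, a_4 = floor((37 + 21)/21) = 2.
  m_5 = 21*2 - 21 = 21, d_5 = (1428 - 21^2)/21 = 987/21 = 47, a_5 = floor((37 + 21)/47) = 1.
  m_6 = 47*1 - 21 = 26, d_6 = (1428 - 26^2)/47 = 752/47 = 16, a_6 = floor((37 + 26)/16) = 3.
  m_7 = 16*3 - 26 = 22, d_7 = (1428 - 22^2)/16 = 944/16 = 59, a_7 = floor((37 + 22)/59) = 1.
  m_8 = 59*1 - 22 = 37, d_8 = (1428 - 37^2)/59 = 59/59 = 1, a_8 = floor((37 + 37)/1) = 74.
  m_9 = 1*74 - 37 = 37, d_9 = (1428 - 37^2)/1 = 59/1 = 59: (m_9, d_9) = (m_1, d_1) = (37, 59), so from here the quotients repeat a_1, ..., a_8; the period length is 8.
So sqrt(1428) = [37; (1, 3, 1, 2, 1, 3, 1, 74)] with period length k = 8.
k is even, so the fundamental solution of x^2 - 1428y^2 = 1 is (p_{k-1}, q_{k-1}) = (p_7, q_7); compute convergents through index 7.
Convergents (p_i = a_i*p_{i-1} + p_{i-2}, q_i = a_i*q_{i-1} + q_{i-2} with p_{-2}=0, p_{-1}=1, q_{-2}=1, q_{-1}=0):
  i=0: a_0=37, p_0 = 37*1 + 0 = 37, q_0 = 37*0 + 1 = 1.
  i=1: a_1=1, p_1 = 1*37 + 1 = 38, q_1 = 1*1 + 0 = 1.
  i=2: a_2=3, p_2 = 3*38 + 37 = 151, q_2 = 3*1 + 1 = 4.
  i=3: a_3=1, p_3 = 1*151 + 38 = 189, q_3 = 1*4 + 1 = 5.
  i=4: a_4=2, p_4 = 2*189 + 151 = 529, q_4 = 2*5 + 4 = 14.
  i=5: a_5=1, p_5 = 1*529 + 189 = 718, q_5 = 1*14 + 5 = 19.
  i=6: a_6=3, p_6 = 3*718 + 529 = 2683, q_6 = 3*19 + 14 = 71.
  i=7: a_7=1, p_7 = 1*2683 + 718 = 3401, q_7 = 1*71 + 19 = 90.
Check: 3401^2 - 1428*90^2 = 11566801 - 11566800 = 1, so (x, y) = (3401, 90) solves the equation, and by the theorem it is the least positive solution.

(x, y) = (3401, 90)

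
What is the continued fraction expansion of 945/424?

Run the Euclidean algorithm on 945 and 424; the successive quotients are the partial quotients a_0, a_1, ... (each step inverts the fractional part left over by the previous one):
  945 = 2*424 + 97, so a_0 = 2.
  424 = 4*97 + 36, so a_1 = 4.
  97 = 2*36 + 25, so a_2 = 2.
  36 = 1*25 + 11, so a_3 = 1.
  25 = 2*11 + 3, so a_4 = 2.
  11 = 3*3 + 2, so a_5 = 3.
  3 = 1*2 + 1, so a_6 = 1.
  2 = 2*1 + 0, so a_7 = 2.
The remainder reaches 0 after 8 divisions, so the expansion has 8 partial quotients, read off in order.

[2; 4, 2, 1, 2, 3, 1, 2]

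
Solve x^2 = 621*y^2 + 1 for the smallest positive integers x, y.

First expand sqrt(621) as a continued fraction. With x_i = (sqrt(621) + m_i)/d_i and (m_0, d_0) = (0, 1): a_0 = floor(sqrt(621)) = 24, since 24^2 = 576 <= 621 < 625 = 25^2.
Iterate m_{i+1} = d_i*a_i - m_i, d_{i+1} = (621 - m_{i+1}^2)/d_i, a_{i+1} = floor((a_0 + m_{i+1})/d_{i+1}):
  m_1 = 1*24 - 0 = 24, d_1 = (621 - 24^2)/1 = 45/1 = 45, a_1 = floor((24 + 24)/45) = 1.
  m_2 = 45*1 - 24 = 21, d_2 = (621 - 21^2)/45 = 180/45 = 4, a_2 = floor((24 + 21)/4) = 11.
  m_3 = 4*11 - 21 = 23, d_3 = (621 - 23^2)/4 = 92/4 = 23, a_3 = floor((24 + 23)/23) = 2.
  m_4 = 23*2 - 23 = 23, d_4 = (621 - 23^2)/23 = 92/23 = 4, a_4 = floor((24 + 23)/4) = 11.
  m_5 = 4*11 - 23 = 21, d_5 = (621 - 21^2)/4 = 180/4 = 45, a_5 = floor((24 + 21)/45) = 1.
  m_6 = 45*1 - 21 = 24, d_6 = (621 - 24^2)/45 = 45/45 = 1, a_6 = floor((24 + 24)/1) = 48.
  m_7 = 1*48 - 24 = 24, d_7 = (621 - 24^2)/1 = 45/1 = 45: (m_7, d_7) = (m_1, d_1) = (24, 45), so from here the quotients repeat a_1, ..., a_6; the period length is 6.
So sqrt(621) = [24; (1, 11, 2, 11, 1, 48)] with period length k = 6.
k is even, so the fundamental solution of x^2 - 621y^2 = 1 is (p_{k-1}, q_{k-1}) = (p_5, q_5); compute convergents through index 5.
Convergents (p_i = a_i*p_{i-1} + p_{i-2}, q_i = a_i*q_{i-1} + q_{i-2} with p_{-2}=0, p_{-1}=1, q_{-2}=1, q_{-1}=0):
  i=0: a_0=24, p_0 = 24*1 + 0 = 24, q_0 = 24*0 + 1 = 1.
  i=1: a_1=1, p_1 = 1*24 + 1 = 25, q_1 = 1*1 + 0 = 1.
  i=2: a_2=11, p_2 = 11*25 + 24 = 299, q_2 = 11*1 + 1 = 12.
  i=3: a_3=2, p_3 = 2*299 + 25 = 623, q_3 = 2*12 + 1 = 25.
  i=4: a_4=11, p_4 = 11*623 + 299 = 7152, q_4 = 11*25 + 12 = 287.
  i=5: a_5=1, p_5 = 1*7152 + 623 = 7775, q_5 = 1*287 + 25 = 312.
Check: 7775^2 - 621*312^2 = 60450625 - 60450624 = 1, so (x, y) = (7775, 312) solves the equation, and by the theorem it is the least positive solution.

(x, y) = (7775, 312)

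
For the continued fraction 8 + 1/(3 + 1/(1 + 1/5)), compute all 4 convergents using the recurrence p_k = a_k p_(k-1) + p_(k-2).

Using the convergent recurrence p_i = a_i*p_{i-1} + p_{i-2}, q_i = a_i*q_{i-1} + q_{i-2} with p_{-2}=0, p_{-1}=1, q_{-2}=1, q_{-1}=0:
  i=0: a_0=8, p_0 = 8*1 + 0 = 8, q_0 = 8*0 + 1 = 1.
  i=1: a_1=3, p_1 = 3*8 + 1 = 25, q_1 = 3*1 + 0 = 3.
  i=2: a_2=1, p_2 = 1*25 + 8 = 33, q_2 = 1*3 + 1 = 4.
  i=3: a_3=5, p_3 = 5*33 + 25 = 190, q_3 = 5*4 + 3 = 23.

8/1, 25/3, 33/4, 190/23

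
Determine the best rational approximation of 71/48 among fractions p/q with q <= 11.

3/2

Expand x = 71/48 as a continued fraction with the Euclidean algorithm:
  71 = 1*48 + 23, so a_0 = 1.
  48 = 2*23 + 2, so a_1 = 2.
  23 = 11*2 + 1, so a_2 = 11.
  2 = 2*1 + 0, so a_3 = 2.
so x = [1; 2, 11, 2].
Convergents (p_i = a_i*p_{i-1} + p_{i-2}, q_i = a_i*q_{i-1} + q_{i-2} with p_{-2}=0, p_{-1}=1, q_{-2}=1, q_{-1}=0), until the denominator exceeds 11:
  i=0: a_0=1, p_0 = 1*1 + 0 = 1, q_0 = 1*0 + 1 = 1.
  i=1: a_1=2, p_1 = 2*1 + 1 = 3, q_1 = 2*1 + 0 = 2.
  i=2: a_2=11, p_2 = 11*3 + 1 = 34, q_2 = 11*2 + 1 = 23.
q_2 = 23 > 11, so the last convergent with denominator <= 11 is p_1/q_1 = 3/2.
The closest fraction with denominator <= 11 is either p_1/q_1 or the intermediate fraction (k*p_1 + p_0)/(k*q_1 + q_0) with the largest k >= 1 whose denominator stays <= 11; these approach x as k grows, and every other convergent or intermediate fraction in range is farther away.
Largest k: floor((11 - q_0)/q_1) = floor((11 - 1)/2) = 5.
That gives (5*3 + 1)/(5*2 + 1) = 16/11.
Compare the errors: |x - 3/2| = |71*2 - 3*48|/(48*2) = 2/96, and |x - 16/11| = |71*11 - 16*48|/(48*11) = 13/528.
Cross-multiplying, 2*528 = 1056 < 1248 = 13*96, so 2/96 is smaller: the convergent 3/2 is closer to x than 16/11.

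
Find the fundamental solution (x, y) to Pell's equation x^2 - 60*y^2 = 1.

(x, y) = (31, 4)

First expand sqrt(60) as a continued fraction. With x_i = (sqrt(60) + m_i)/d_i and (m_0, d_0) = (0, 1): a_0 = floor(sqrt(60)) = 7, since 7^2 = 49 <= 60 < 64 = 8^2.
Iterate m_{i+1} = d_i*a_i - m_i, d_{i+1} = (60 - m_{i+1}^2)/d_i, a_{i+1} = floor((a_0 + m_{i+1})/d_{i+1}):
  m_1 = 1*7 - 0 = 7, d_1 = (60 - 7^2)/1 = 11/1 = 11, a_1 = floor((7 + 7)/11) = 1.
  m_2 = 11*1 - 7 = 4, d_2 = (60 - 4^2)/11 = 44/11 = 4, a_2 = floor((7 + 4)/4) = 2.
  m_3 = 4*2 - 4 = 4, d_3 = (60 - 4^2)/4 = 44/4 = 11, a_3 = floor((7 + 4)/11) = 1.
  m_4 = 11*1 - 4 = 7, d_4 = (60 - 7^2)/11 = 11/11 = 1, a_4 = floor((7 + 7)/1) = 14.
  m_5 = 1*14 - 7 = 7, d_5 = (60 - 7^2)/1 = 11/1 = 11: (m_5, d_5) = (m_1, d_1) = (7, 11), so from here the quotients repeat a_1, ..., a_4; the period length is 4.
So sqrt(60) = [7; (1, 2, 1, 14)] with period length k = 4.
k is even, so the fundamental solution of x^2 - 60y^2 = 1 is (p_{k-1}, q_{k-1}) = (p_3, q_3); compute convergents through index 3.
Convergents (p_i = a_i*p_{i-1} + p_{i-2}, q_i = a_i*q_{i-1} + q_{i-2} with p_{-2}=0, p_{-1}=1, q_{-2}=1, q_{-1}=0):
  i=0: a_0=7, p_0 = 7*1 + 0 = 7, q_0 = 7*0 + 1 = 1.
  i=1: a_1=1, p_1 = 1*7 + 1 = 8, q_1 = 1*1 + 0 = 1.
  i=2: a_2=2, p_2 = 2*8 + 7 = 23, q_2 = 2*1 + 1 = 3.
  i=3: a_3=1, p_3 = 1*23 + 8 = 31, q_3 = 1*3 + 1 = 4.
Check: 31^2 - 60*4^2 = 961 - 960 = 1, so (x, y) = (31, 4) solves the equation, and by the theorem it is the least positive solution.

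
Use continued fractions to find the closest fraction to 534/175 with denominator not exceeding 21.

Expand x = 534/175 as a continued fraction with the Euclidean algorithm:
  534 = 3*175 + 9, so a_0 = 3.
  175 = 19*9 + 4, so a_1 = 19.
  9 = 2*4 + 1, so a_2 = 2.
  4 = 4*1 + 0, so a_3 = 4.
so x = [3; 19, 2, 4].
Convergents (p_i = a_i*p_{i-1} + p_{i-2}, q_i = a_i*q_{i-1} + q_{i-2} with p_{-2}=0, p_{-1}=1, q_{-2}=1, q_{-1}=0), until the denominator exceeds 21:
  i=0: a_0=3, p_0 = 3*1 + 0 = 3, q_0 = 3*0 + 1 = 1.
  i=1: a_1=19, p_1 = 19*3 + 1 = 58, q_1 = 19*1 + 0 = 19.
  i=2: a_2=2, p_2 = 2*58 + 3 = 119, q_2 = 2*19 + 1 = 39.
q_2 = 39 > 21, so the last convergent with denominator <= 21 is p_1/q_1 = 58/19.
The closest fraction with denominator <= 21 is either p_1/q_1 or the intermediate fraction (k*p_1 + p_0)/(k*q_1 + q_0) with the largest k >= 1 whose denominator stays <= 21; these approach x as k grows, and every other convergent or intermediate fraction in range is farther away.
Largest k: floor((21 - q_0)/q_1) = floor((21 - 1)/19) = 1.
That gives (1*58 + 3)/(1*19 + 1) = 61/20.
Compare the errors: |x - 58/19| = |534*19 - 58*175|/(175*19) = 4/3325, and |x - 61/20| = |534*20 - 61*175|/(175*20) = 5/3500.
Cross-multiplying, 4*3500 = 14000 < 16625 = 5*3325, so 4/3325 is smaller: the convergent 58/19 is closer to x than 61/20.

58/19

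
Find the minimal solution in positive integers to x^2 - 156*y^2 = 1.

First expand sqrt(156) as a continued fraction. With x_i = (sqrt(156) + m_i)/d_i and (m_0, d_0) = (0, 1): a_0 = floor(sqrt(156)) = 12, since 12^2 = 144 <= 156 < 169 = 13^2.
Iterate m_{i+1} = d_i*a_i - m_i, d_{i+1} = (156 - m_{i+1}^2)/d_i, a_{i+1} = floor((a_0 + m_{i+1})/d_{i+1}):
  m_1 = 1*12 - 0 = 12, d_1 = (156 - 12^2)/1 = 12/1 = 12, a_1 = floor((12 + 12)/12) = 2.
  m_2 = 12*2 - 12 = 12, d_2 = (156 - 12^2)/12 = 12/12 = 1, a_2 = floor((12 + 12)/1) = 24.
  m_3 = 1*24 - 12 = 12, d_3 = (156 - 12^2)/1 = 12/1 = 12: (m_3, d_3) = (m_1, d_1) = (12, 12), so from here the quotients repeat a_1, a_2; the period length is 2.
So sqrt(156) = [12; (2, 24)] with period length k = 2.
k is even, so the fundamental solution of x^2 - 156y^2 = 1 is (p_{k-1}, q_{k-1}) = (p_1, q_1); compute convergents through index 1.
Convergents (p_i = a_i*p_{i-1} + p_{i-2}, q_i = a_i*q_{i-1} + q_{i-2} with p_{-2}=0, p_{-1}=1, q_{-2}=1, q_{-1}=0):
  i=0: a_0=12, p_0 = 12*1 + 0 = 12, q_0 = 12*0 + 1 = 1.
  i=1: a_1=2, p_1 = 2*12 + 1 = 25, q_1 = 2*1 + 0 = 2.
Check: 25^2 - 156*2^2 = 625 - 624 = 1, so (x, y) = (25, 2) solves the equation, and by the theorem it is the least positive solution.

(x, y) = (25, 2)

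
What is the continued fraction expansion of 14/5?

[2; 1, 4]

Run the Euclidean algorithm on 14 and 5; the successive quotients are the partial quotients a_0, a_1, ... (each step inverts the fractional part left over by the previous one):
  14 = 2*5 + 4, so a_0 = 2.
  5 = 1*4 + 1, so a_1 = 1.
  4 = 4*1 + 0, so a_2 = 4.
The remainder reaches 0 after 3 divisions, so the expansion has 3 partial quotients, read off in order.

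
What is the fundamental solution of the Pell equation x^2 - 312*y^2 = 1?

First expand sqrt(312) as a continued fraction. With x_i = (sqrt(312) + m_i)/d_i and (m_0, d_0) = (0, 1): a_0 = floor(sqrt(312)) = 17, since 17^2 = 289 <= 312 < 324 = 18^2.
Iterate m_{i+1} = d_i*a_i - m_i, d_{i+1} = (312 - m_{i+1}^2)/d_i, a_{i+1} = floor((a_0 + m_{i+1})/d_{i+1}):
  m_1 = 1*17 - 0 = 17, d_1 = (312 - 17^2)/1 = 23/1 = 23, a_1 = floor((17 + 17)/23) = 1.
  m_2 = 23*1 - 17 = 6, d_2 = (312 - 6^2)/23 = 276/23 = 12, a_2 = floor((17 + 6)/12) = 1.
  m_3 = 12*1 - 6 = 6, d_3 = (312 - 6^2)/12 = 276/12 = 23, a_3 = floor((17 + 6)/23) = 1.
  m_4 = 23*1 - 6 = 17, d_4 = (312 - 17^2)/23 = 23/23 = 1, a_4 = floor((17 + 17)/1) = 34.
  m_5 = 1*34 - 17 = 17, d_5 = (312 - 17^2)/1 = 23/1 = 23: (m_5, d_5) = (m_1, d_1) = (17, 23), so from here the quotients repeat a_1, ..., a_4; the period length is 4.
So sqrt(312) = [17; (1, 1, 1, 34)] with period length k = 4.
k is even, so the fundamental solution of x^2 - 312y^2 = 1 is (p_{k-1}, q_{k-1}) = (p_3, q_3); compute convergents through index 3.
Convergents (p_i = a_i*p_{i-1} + p_{i-2}, q_i = a_i*q_{i-1} + q_{i-2} with p_{-2}=0, p_{-1}=1, q_{-2}=1, q_{-1}=0):
  i=0: a_0=17, p_0 = 17*1 + 0 = 17, q_0 = 17*0 + 1 = 1.
  i=1: a_1=1, p_1 = 1*17 + 1 = 18, q_1 = 1*1 + 0 = 1.
  i=2: a_2=1, p_2 = 1*18 + 17 = 35, q_2 = 1*1 + 1 = 2.
  i=3: a_3=1, p_3 = 1*35 + 18 = 53, q_3 = 1*2 + 1 = 3.
Check: 53^2 - 312*3^2 = 2809 - 2808 = 1, so (x, y) = (53, 3) solves the equation, and by the theorem it is the least positive solution.

(x, y) = (53, 3)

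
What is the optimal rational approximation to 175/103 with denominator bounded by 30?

Expand x = 175/103 as a continued fraction with the Euclidean algorithm:
  175 = 1*103 + 72, so a_0 = 1.
  103 = 1*72 + 31, so a_1 = 1.
  72 = 2*31 + 10, so a_2 = 2.
  31 = 3*10 + 1, so a_3 = 3.
  10 = 10*1 + 0, so a_4 = 10.
so x = [1; 1, 2, 3, 10].
Convergents (p_i = a_i*p_{i-1} + p_{i-2}, q_i = a_i*q_{i-1} + q_{i-2} with p_{-2}=0, p_{-1}=1, q_{-2}=1, q_{-1}=0), until the denominator exceeds 30:
  i=0: a_0=1, p_0 = 1*1 + 0 = 1, q_0 = 1*0 + 1 = 1.
  i=1: a_1=1, p_1 = 1*1 + 1 = 2, q_1 = 1*1 + 0 = 1.
  i=2: a_2=2, p_2 = 2*2 + 1 = 5, q_2 = 2*1 + 1 = 3.
  i=3: a_3=3, p_3 = 3*5 + 2 = 17, q_3 = 3*3 + 1 = 10.
  i=4: a_4=10, p_4 = 10*17 + 5 = 175, q_4 = 10*10 + 3 = 103.
q_4 = 103 > 30, so the last convergent with denominator <= 30 is p_3/q_3 = 17/10.
The closest fraction with denominator <= 30 is either p_3/q_3 or the intermediate fraction (k*p_3 + p_2)/(k*q_3 + q_2) with the largest k >= 1 whose denominator stays <= 30; these approach x as k grows, and every other convergent or intermediate fraction in range is farther away.
Largest k: floor((30 - q_2)/q_3) = floor((30 - 3)/10) = 2.
That gives (2*17 + 5)/(2*10 + 3) = 39/23.
Compare the errors: |x - 17/10| = |175*10 - 17*103|/(103*10) = 1/1030, and |x - 39/23| = |175*23 - 39*103|/(103*23) = 8/2369.
Cross-multiplying, 1*2369 = 2369 < 8240 = 8*1030, so 1/1030 is smaller: the convergent 17/10 is closer to x than 39/23.

17/10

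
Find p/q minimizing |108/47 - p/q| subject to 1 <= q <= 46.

Expand x = 108/47 as a continued fraction with the Euclidean algorithm:
  108 = 2*47 + 14, so a_0 = 2.
  47 = 3*14 + 5, so a_1 = 3.
  14 = 2*5 + 4, so a_2 = 2.
  5 = 1*4 + 1, so a_3 = 1.
  4 = 4*1 + 0, so a_4 = 4.
so x = [2; 3, 2, 1, 4].
Convergents (p_i = a_i*p_{i-1} + p_{i-2}, q_i = a_i*q_{i-1} + q_{i-2} with p_{-2}=0, p_{-1}=1, q_{-2}=1, q_{-1}=0), until the denominator exceeds 46:
  i=0: a_0=2, p_0 = 2*1 + 0 = 2, q_0 = 2*0 + 1 = 1.
  i=1: a_1=3, p_1 = 3*2 + 1 = 7, q_1 = 3*1 + 0 = 3.
  i=2: a_2=2, p_2 = 2*7 + 2 = 16, q_2 = 2*3 + 1 = 7.
  i=3: a_3=1, p_3 = 1*16 + 7 = 23, q_3 = 1*7 + 3 = 10.
  i=4: a_4=4, p_4 = 4*23 + 16 = 108, q_4 = 4*10 + 7 = 47.
q_4 = 47 > 46, so the last convergent with denominator <= 46 is p_3/q_3 = 23/10.
The closest fraction with denominator <= 46 is either p_3/q_3 or the intermediate fraction (k*p_3 + p_2)/(k*q_3 + q_2) with the largest k >= 1 whose denominator stays <= 46; these approach x as k grows, and every other convergent or intermediate fraction in range is farther away.
Largest k: floor((46 - q_2)/q_3) = floor((46 - 7)/10) = 3.
That gives (3*23 + 16)/(3*10 + 7) = 85/37.
Compare the errors: |x - 23/10| = |108*10 - 23*47|/(47*10) = 1/470, and |x - 85/37| = |108*37 - 85*47|/(47*37) = 1/1739.
Cross-multiplying, 1*470 = 470 < 1739 = 1*1739, so 1/1739 is smaller: the intermediate fraction 85/37 is closer to x than 23/10.

85/37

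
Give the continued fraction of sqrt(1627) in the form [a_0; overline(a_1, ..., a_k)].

Write x_i = (sqrt(1627) + m_i)/d_i with (m_0, d_0) = (0, 1). a_0 = floor(sqrt(1627)) = 40, since 40^2 = 1600 <= 1627 < 1681 = 41^2.
Iterate m_{i+1} = d_i*a_i - m_i, d_{i+1} = (1627 - m_{i+1}^2)/d_i, a_{i+1} = floor((a_0 + m_{i+1})/d_{i+1}):
  m_1 = 1*40 - 0 = 40, d_1 = (1627 - 40^2)/1 = 27/1 = 27, a_1 = floor((40 + 40)/27) = 2.
  m_2 = 27*2 - 40 = 14, d_2 = (1627 - 14^2)/27 = 1431/27 = 53, a_2 = floor((40 + 14)/53) = 1.
  m_3 = 53*1 - 14 = 39, d_3 = (1627 - 39^2)/53 = 106/53 = 2, a_3 = floor((40 + 39)/2) = 39.
  m_4 = 2*39 - 39 = 39, d_4 = (1627 - 39^2)/2 = 106/2 = 53, a_4 = floor((40 + 39)/53) = 1.
  m_5 = 53*1 - 39 = 14, d_5 = (1627 - 14^2)/53 = 1431/53 = 27, a_5 = floor((40 + 14)/27) = 2.
  m_6 = 27*2 - 14 = 40, d_6 = (1627 - 40^2)/27 = 27/27 = 1, a_6 = floor((40 + 40)/1) = 80.
  m_7 = 1*80 - 40 = 40, d_7 = (1627 - 40^2)/1 = 27/1 = 27: (m_7, d_7) = (m_1, d_1) = (40, 27), so from here the quotients repeat a_1, ..., a_6; the period length is 6.
Hence the expansion of sqrt(1627) is a_0 = 40 followed by the repeating block 2, 1, 39, 1, 2, 80 (period 6).

[40; overline(2, 1, 39, 1, 2, 80)]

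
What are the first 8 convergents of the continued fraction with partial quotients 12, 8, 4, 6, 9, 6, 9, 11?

Using the convergent recurrence p_i = a_i*p_{i-1} + p_{i-2}, q_i = a_i*q_{i-1} + q_{i-2} with p_{-2}=0, p_{-1}=1, q_{-2}=1, q_{-1}=0:
  i=0: a_0=12, p_0 = 12*1 + 0 = 12, q_0 = 12*0 + 1 = 1.
  i=1: a_1=8, p_1 = 8*12 + 1 = 97, q_1 = 8*1 + 0 = 8.
  i=2: a_2=4, p_2 = 4*97 + 12 = 400, q_2 = 4*8 + 1 = 33.
  i=3: a_3=6, p_3 = 6*400 + 97 = 2497, q_3 = 6*33 + 8 = 206.
  i=4: a_4=9, p_4 = 9*2497 + 400 = 22873, q_4 = 9*206 + 33 = 1887.
  i=5: a_5=6, p_5 = 6*22873 + 2497 = 139735, q_5 = 6*1887 + 206 = 11528.
  i=6: a_6=9, p_6 = 9*139735 + 22873 = 1280488, q_6 = 9*11528 + 1887 = 105639.
  i=7: a_7=11, p_7 = 11*1280488 + 139735 = 14225103, q_7 = 11*105639 + 11528 = 1173557.

12/1, 97/8, 400/33, 2497/206, 22873/1887, 139735/11528, 1280488/105639, 14225103/1173557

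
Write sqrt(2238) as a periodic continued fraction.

Write x_i = (sqrt(2238) + m_i)/d_i with (m_0, d_0) = (0, 1). a_0 = floor(sqrt(2238)) = 47, since 47^2 = 2209 <= 2238 < 2304 = 48^2.
Iterate m_{i+1} = d_i*a_i - m_i, d_{i+1} = (2238 - m_{i+1}^2)/d_i, a_{i+1} = floor((a_0 + m_{i+1})/d_{i+1}):
  m_1 = 1*47 - 0 = 47, d_1 = (2238 - 47^2)/1 = 29/1 = 29, a_1 = floor((47 + 47)/29) = 3.
  m_2 = 29*3 - 47 = 40, d_2 = (2238 - 40^2)/29 = 638/29 = 22, a_2 = floor((47 + 40)/22) = 3.
  m_3 = 22*3 - 40 = 26, d_3 = (2238 - 26^2)/22 = 1562/22 = 71, a_3 = floor((47 + 26)/71) = 1.
  m_4 = 71*1 - 26 = 45, d_4 = (2238 - 45^2)/71 = 213/71 = 3, a_4 = floor((47 + 45)/3) = 30.
  m_5 = 3*30 - 45 = 45, d_5 = (2238 - 45^2)/3 = 213/3 = 71, a_5 = floor((47 + 45)/71) = 1.
  m_6 = 71*1 - 45 = 26, d_6 = (2238 - 26^2)/71 = 1562/71 = 22, a_6 = floor((47 + 26)/22) = 3.
  m_7 = 22*3 - 26 = 40, d_7 = (2238 - 40^2)/22 = 638/22 = 29, a_7 = floor((47 + 40)/29) = 3.
  m_8 = 29*3 - 40 = 47, d_8 = (2238 - 47^2)/29 = 29/29 = 1, a_8 = floor((47 + 47)/1) = 94.
  m_9 = 1*94 - 47 = 47, d_9 = (2238 - 47^2)/1 = 29/1 = 29: (m_9, d_9) = (m_1, d_1) = (47, 29), so from here the quotients repeat a_1, ..., a_8; the period length is 8.
Hence the expansion of sqrt(2238) is a_0 = 47 followed by the repeating block 3, 3, 1, 30, 1, 3, 3, 94 (period 8).

[47; (3, 3, 1, 30, 1, 3, 3, 94)]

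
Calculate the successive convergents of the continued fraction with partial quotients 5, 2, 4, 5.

Using the convergent recurrence p_i = a_i*p_{i-1} + p_{i-2}, q_i = a_i*q_{i-1} + q_{i-2} with p_{-2}=0, p_{-1}=1, q_{-2}=1, q_{-1}=0:
  i=0: a_0=5, p_0 = 5*1 + 0 = 5, q_0 = 5*0 + 1 = 1.
  i=1: a_1=2, p_1 = 2*5 + 1 = 11, q_1 = 2*1 + 0 = 2.
  i=2: a_2=4, p_2 = 4*11 + 5 = 49, q_2 = 4*2 + 1 = 9.
  i=3: a_3=5, p_3 = 5*49 + 11 = 256, q_3 = 5*9 + 2 = 47.

5/1, 11/2, 49/9, 256/47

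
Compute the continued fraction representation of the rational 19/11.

Run the Euclidean algorithm on 19 and 11; the successive quotients are the partial quotients a_0, a_1, ... (each step inverts the fractional part left over by the previous one):
  19 = 1*11 + 8, so a_0 = 1.
  11 = 1*8 + 3, so a_1 = 1.
  8 = 2*3 + 2, so a_2 = 2.
  3 = 1*2 + 1, so a_3 = 1.
  2 = 2*1 + 0, so a_4 = 2.
The remainder reaches 0 after 5 divisions, so the expansion has 5 partial quotients, read off in order.

[1; 1, 2, 1, 2]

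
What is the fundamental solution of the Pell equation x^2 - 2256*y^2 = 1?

First expand sqrt(2256) as a continued fraction. With x_i = (sqrt(2256) + m_i)/d_i and (m_0, d_0) = (0, 1): a_0 = floor(sqrt(2256)) = 47, since 47^2 = 2209 <= 2256 < 2304 = 48^2.
Iterate m_{i+1} = d_i*a_i - m_i, d_{i+1} = (2256 - m_{i+1}^2)/d_i, a_{i+1} = floor((a_0 + m_{i+1})/d_{i+1}):
  m_1 = 1*47 - 0 = 47, d_1 = (2256 - 47^2)/1 = 47/1 = 47, a_1 = floor((47 + 47)/47) = 2.
  m_2 = 47*2 - 47 = 47, d_2 = (2256 - 47^2)/47 = 47/47 = 1, a_2 = floor((47 + 47)/1) = 94.
  m_3 = 1*94 - 47 = 47, d_3 = (2256 - 47^2)/1 = 47/1 = 47: (m_3, d_3) = (m_1, d_1) = (47, 47), so from here the quotients repeat a_1, a_2; the period length is 2.
So sqrt(2256) = [47; (2, 94)] with period length k = 2.
k is even, so the fundamental solution of x^2 - 2256y^2 = 1 is (p_{k-1}, q_{k-1}) = (p_1, q_1); compute convergents through index 1.
Convergents (p_i = a_i*p_{i-1} + p_{i-2}, q_i = a_i*q_{i-1} + q_{i-2} with p_{-2}=0, p_{-1}=1, q_{-2}=1, q_{-1}=0):
  i=0: a_0=47, p_0 = 47*1 + 0 = 47, q_0 = 47*0 + 1 = 1.
  i=1: a_1=2, p_1 = 2*47 + 1 = 95, q_1 = 2*1 + 0 = 2.
Check: 95^2 - 2256*2^2 = 9025 - 9024 = 1, so (x, y) = (95, 2) solves the equation, and by the theorem it is the least positive solution.

(x, y) = (95, 2)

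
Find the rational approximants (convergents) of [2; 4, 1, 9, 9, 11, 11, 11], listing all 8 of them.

2/1, 9/4, 11/5, 108/49, 983/446, 10921/4955, 121114/54951, 1343175/609416

Using the convergent recurrence p_i = a_i*p_{i-1} + p_{i-2}, q_i = a_i*q_{i-1} + q_{i-2} with p_{-2}=0, p_{-1}=1, q_{-2}=1, q_{-1}=0:
  i=0: a_0=2, p_0 = 2*1 + 0 = 2, q_0 = 2*0 + 1 = 1.
  i=1: a_1=4, p_1 = 4*2 + 1 = 9, q_1 = 4*1 + 0 = 4.
  i=2: a_2=1, p_2 = 1*9 + 2 = 11, q_2 = 1*4 + 1 = 5.
  i=3: a_3=9, p_3 = 9*11 + 9 = 108, q_3 = 9*5 + 4 = 49.
  i=4: a_4=9, p_4 = 9*108 + 11 = 983, q_4 = 9*49 + 5 = 446.
  i=5: a_5=11, p_5 = 11*983 + 108 = 10921, q_5 = 11*446 + 49 = 4955.
  i=6: a_6=11, p_6 = 11*10921 + 983 = 121114, q_6 = 11*4955 + 446 = 54951.
  i=7: a_7=11, p_7 = 11*121114 + 10921 = 1343175, q_7 = 11*54951 + 4955 = 609416.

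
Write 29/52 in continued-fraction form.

[0; 1, 1, 3, 1, 5]

Run the Euclidean algorithm on 29 and 52; the successive quotients are the partial quotients a_0, a_1, ... (each step inverts the fractional part left over by the previous one):
  29 = 0*52 + 29, so a_0 = 0.
  52 = 1*29 + 23, so a_1 = 1.
  29 = 1*23 + 6, so a_2 = 1.
  23 = 3*6 + 5, so a_3 = 3.
  6 = 1*5 + 1, so a_4 = 1.
  5 = 5*1 + 0, so a_5 = 5.
The remainder reaches 0 after 6 divisions, so the expansion has 6 partial quotients, read off in order.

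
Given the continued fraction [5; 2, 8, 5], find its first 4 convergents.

Using the convergent recurrence p_i = a_i*p_{i-1} + p_{i-2}, q_i = a_i*q_{i-1} + q_{i-2} with p_{-2}=0, p_{-1}=1, q_{-2}=1, q_{-1}=0:
  i=0: a_0=5, p_0 = 5*1 + 0 = 5, q_0 = 5*0 + 1 = 1.
  i=1: a_1=2, p_1 = 2*5 + 1 = 11, q_1 = 2*1 + 0 = 2.
  i=2: a_2=8, p_2 = 8*11 + 5 = 93, q_2 = 8*2 + 1 = 17.
  i=3: a_3=5, p_3 = 5*93 + 11 = 476, q_3 = 5*17 + 2 = 87.

5/1, 11/2, 93/17, 476/87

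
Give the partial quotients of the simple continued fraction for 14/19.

Run the Euclidean algorithm on 14 and 19; the successive quotients are the partial quotients a_0, a_1, ... (each step inverts the fractional part left over by the previous one):
  14 = 0*19 + 14, so a_0 = 0.
  19 = 1*14 + 5, so a_1 = 1.
  14 = 2*5 + 4, so a_2 = 2.
  5 = 1*4 + 1, so a_3 = 1.
  4 = 4*1 + 0, so a_4 = 4.
The remainder reaches 0 after 5 divisions, so the expansion has 5 partial quotients, read off in order.

[0; 1, 2, 1, 4]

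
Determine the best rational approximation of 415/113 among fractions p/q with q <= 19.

Expand x = 415/113 as a continued fraction with the Euclidean algorithm:
  415 = 3*113 + 76, so a_0 = 3.
  113 = 1*76 + 37, so a_1 = 1.
  76 = 2*37 + 2, so a_2 = 2.
  37 = 18*2 + 1, so a_3 = 18.
  2 = 2*1 + 0, so a_4 = 2.
so x = [3; 1, 2, 18, 2].
Convergents (p_i = a_i*p_{i-1} + p_{i-2}, q_i = a_i*q_{i-1} + q_{i-2} with p_{-2}=0, p_{-1}=1, q_{-2}=1, q_{-1}=0), until the denominator exceeds 19:
  i=0: a_0=3, p_0 = 3*1 + 0 = 3, q_0 = 3*0 + 1 = 1.
  i=1: a_1=1, p_1 = 1*3 + 1 = 4, q_1 = 1*1 + 0 = 1.
  i=2: a_2=2, p_2 = 2*4 + 3 = 11, q_2 = 2*1 + 1 = 3.
  i=3: a_3=18, p_3 = 18*11 + 4 = 202, q_3 = 18*3 + 1 = 55.
q_3 = 55 > 19, so the last convergent with denominator <= 19 is p_2/q_2 = 11/3.
The closest fraction with denominator <= 19 is either p_2/q_2 or the intermediate fraction (k*p_2 + p_1)/(k*q_2 + q_1) with the largest k >= 1 whose denominator stays <= 19; these approach x as k grows, and every other convergent or intermediate fraction in range is farther away.
Largest k: floor((19 - q_1)/q_2) = floor((19 - 1)/3) = 6.
That gives (6*11 + 4)/(6*3 + 1) = 70/19.
Compare the errors: |x - 11/3| = |415*3 - 11*113|/(113*3) = 2/339, and |x - 70/19| = |415*19 - 70*113|/(113*19) = 25/2147.
Cross-multiplying, 2*2147 = 4294 < 8475 = 25*339, so 2/339 is smaller: the convergent 11/3 is closer to x than 70/19.

11/3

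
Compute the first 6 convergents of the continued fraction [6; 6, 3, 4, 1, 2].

Using the convergent recurrence p_i = a_i*p_{i-1} + p_{i-2}, q_i = a_i*q_{i-1} + q_{i-2} with p_{-2}=0, p_{-1}=1, q_{-2}=1, q_{-1}=0:
  i=0: a_0=6, p_0 = 6*1 + 0 = 6, q_0 = 6*0 + 1 = 1.
  i=1: a_1=6, p_1 = 6*6 + 1 = 37, q_1 = 6*1 + 0 = 6.
  i=2: a_2=3, p_2 = 3*37 + 6 = 117, q_2 = 3*6 + 1 = 19.
  i=3: a_3=4, p_3 = 4*117 + 37 = 505, q_3 = 4*19 + 6 = 82.
  i=4: a_4=1, p_4 = 1*505 + 117 = 622, q_4 = 1*82 + 19 = 101.
  i=5: a_5=2, p_5 = 2*622 + 505 = 1749, q_5 = 2*101 + 82 = 284.

6/1, 37/6, 117/19, 505/82, 622/101, 1749/284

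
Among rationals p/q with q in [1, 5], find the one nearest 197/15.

66/5

Expand x = 197/15 as a continued fraction with the Euclidean algorithm:
  197 = 13*15 + 2, so a_0 = 13.
  15 = 7*2 + 1, so a_1 = 7.
  2 = 2*1 + 0, so a_2 = 2.
so x = [13; 7, 2].
Convergents (p_i = a_i*p_{i-1} + p_{i-2}, q_i = a_i*q_{i-1} + q_{i-2} with p_{-2}=0, p_{-1}=1, q_{-2}=1, q_{-1}=0), until the denominator exceeds 5:
  i=0: a_0=13, p_0 = 13*1 + 0 = 13, q_0 = 13*0 + 1 = 1.
  i=1: a_1=7, p_1 = 7*13 + 1 = 92, q_1 = 7*1 + 0 = 7.
q_1 = 7 > 5, so the last convergent with denominator <= 5 is p_0/q_0 = 13/1.
The closest fraction with denominator <= 5 is either p_0/q_0 or the intermediate fraction (k*p_0 + p_{-1})/(k*q_0 + q_{-1}) with the largest k >= 1 whose denominator stays <= 5; these approach x as k grows, and every other convergent or intermediate fraction in range is farther away.
Largest k: floor((5 - q_{-1})/q_0) = floor((5 - 0)/1) = 5 (using the seeds p_{-1} = 1, q_{-1} = 0).
That gives (5*13 + 1)/(5*1 + 0) = 66/5.
Compare the errors: |x - 13/1| = |197*1 - 13*15|/(15*1) = 2/15, and |x - 66/5| = |197*5 - 66*15|/(15*5) = 5/75.
Cross-multiplying, 5*15 = 75 < 150 = 2*75, so 5/75 is smaller: the intermediate fraction 66/5 is closer to x than 13/1.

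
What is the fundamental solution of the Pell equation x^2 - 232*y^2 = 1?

First expand sqrt(232) as a continued fraction. With x_i = (sqrt(232) + m_i)/d_i and (m_0, d_0) = (0, 1): a_0 = floor(sqrt(232)) = 15, since 15^2 = 225 <= 232 < 256 = 16^2.
Iterate m_{i+1} = d_i*a_i - m_i, d_{i+1} = (232 - m_{i+1}^2)/d_i, a_{i+1} = floor((a_0 + m_{i+1})/d_{i+1}):
  m_1 = 1*15 - 0 = 15, d_1 = (232 - 15^2)/1 = 7/1 = 7, a_1 = floor((15 + 15)/7) = 4.
  m_2 = 7*4 - 15 = 13, d_2 = (232 - 13^2)/7 = 63/7 = 9, a_2 = floor((15 + 13)/9) = 3.
  m_3 = 9*3 - 13 = 14, d_3 = (232 - 14^2)/9 = 36/9 = 4, a_3 = floor((15 + 14)/4) = 7.
  m_4 = 4*7 - 14 = 14, d_4 = (232 - 14^2)/4 = 36/4 = 9, a_4 = floor((15 + 14)/9) = 3.
  m_5 = 9*3 - 14 = 13, d_5 = (232 - 13^2)/9 = 63/9 = 7, a_5 = floor((15 + 13)/7) = 4.
  m_6 = 7*4 - 13 = 15, d_6 = (232 - 15^2)/7 = 7/7 = 1, a_6 = floor((15 + 15)/1) = 30.
  m_7 = 1*30 - 15 = 15, d_7 = (232 - 15^2)/1 = 7/1 = 7: (m_7, d_7) = (m_1, d_1) = (15, 7), so from here the quotients repeat a_1, ..., a_6; the period length is 6.
So sqrt(232) = [15; (4, 3, 7, 3, 4, 30)] with period length k = 6.
k is even, so the fundamental solution of x^2 - 232y^2 = 1 is (p_{k-1}, q_{k-1}) = (p_5, q_5); compute convergents through index 5.
Convergents (p_i = a_i*p_{i-1} + p_{i-2}, q_i = a_i*q_{i-1} + q_{i-2} with p_{-2}=0, p_{-1}=1, q_{-2}=1, q_{-1}=0):
  i=0: a_0=15, p_0 = 15*1 + 0 = 15, q_0 = 15*0 + 1 = 1.
  i=1: a_1=4, p_1 = 4*15 + 1 = 61, q_1 = 4*1 + 0 = 4.
  i=2: a_2=3, p_2 = 3*61 + 15 = 198, q_2 = 3*4 + 1 = 13.
  i=3: a_3=7, p_3 = 7*198 + 61 = 1447, q_3 = 7*13 + 4 = 95.
  i=4: a_4=3, p_4 = 3*1447 + 198 = 4539, q_4 = 3*95 + 13 = 298.
  i=5: a_5=4, p_5 = 4*4539 + 1447 = 19603, q_5 = 4*298 + 95 = 1287.
Check: 19603^2 - 232*1287^2 = 384277609 - 384277608 = 1, so (x, y) = (19603, 1287) solves the equation, and by the theorem it is the least positive solution.

(x, y) = (19603, 1287)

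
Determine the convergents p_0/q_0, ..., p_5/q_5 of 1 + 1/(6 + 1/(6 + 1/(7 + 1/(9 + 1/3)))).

1/1, 7/6, 43/37, 308/265, 2815/2422, 8753/7531

Using the convergent recurrence p_i = a_i*p_{i-1} + p_{i-2}, q_i = a_i*q_{i-1} + q_{i-2} with p_{-2}=0, p_{-1}=1, q_{-2}=1, q_{-1}=0:
  i=0: a_0=1, p_0 = 1*1 + 0 = 1, q_0 = 1*0 + 1 = 1.
  i=1: a_1=6, p_1 = 6*1 + 1 = 7, q_1 = 6*1 + 0 = 6.
  i=2: a_2=6, p_2 = 6*7 + 1 = 43, q_2 = 6*6 + 1 = 37.
  i=3: a_3=7, p_3 = 7*43 + 7 = 308, q_3 = 7*37 + 6 = 265.
  i=4: a_4=9, p_4 = 9*308 + 43 = 2815, q_4 = 9*265 + 37 = 2422.
  i=5: a_5=3, p_5 = 3*2815 + 308 = 8753, q_5 = 3*2422 + 265 = 7531.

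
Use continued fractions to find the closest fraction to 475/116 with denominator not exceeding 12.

45/11

Expand x = 475/116 as a continued fraction with the Euclidean algorithm:
  475 = 4*116 + 11, so a_0 = 4.
  116 = 10*11 + 6, so a_1 = 10.
  11 = 1*6 + 5, so a_2 = 1.
  6 = 1*5 + 1, so a_3 = 1.
  5 = 5*1 + 0, so a_4 = 5.
so x = [4; 10, 1, 1, 5].
Convergents (p_i = a_i*p_{i-1} + p_{i-2}, q_i = a_i*q_{i-1} + q_{i-2} with p_{-2}=0, p_{-1}=1, q_{-2}=1, q_{-1}=0), until the denominator exceeds 12:
  i=0: a_0=4, p_0 = 4*1 + 0 = 4, q_0 = 4*0 + 1 = 1.
  i=1: a_1=10, p_1 = 10*4 + 1 = 41, q_1 = 10*1 + 0 = 10.
  i=2: a_2=1, p_2 = 1*41 + 4 = 45, q_2 = 1*10 + 1 = 11.
  i=3: a_3=1, p_3 = 1*45 + 41 = 86, q_3 = 1*11 + 10 = 21.
q_3 = 21 > 12, so the last convergent with denominator <= 12 is p_2/q_2 = 45/11.
The closest fraction with denominator <= 12 is either p_2/q_2 or the intermediate fraction (k*p_2 + p_1)/(k*q_2 + q_1) with the largest k >= 1 whose denominator stays <= 12; these approach x as k grows, and every other convergent or intermediate fraction in range is farther away.
Largest k: floor((12 - q_1)/q_2) = floor((12 - 10)/11) = 0.
Since k = 0, no intermediate fraction beyond p_2/q_2 has denominator <= 12, so the convergent 45/11 is the closest (its error is |475*11 - 45*116|/(116*11) = 5/1276).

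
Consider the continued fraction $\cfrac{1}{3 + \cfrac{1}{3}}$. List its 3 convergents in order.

Using the convergent recurrence p_i = a_i*p_{i-1} + p_{i-2}, q_i = a_i*q_{i-1} + q_{i-2} with p_{-2}=0, p_{-1}=1, q_{-2}=1, q_{-1}=0:
  i=0: a_0=0, p_0 = 0*1 + 0 = 0, q_0 = 0*0 + 1 = 1.
  i=1: a_1=3, p_1 = 3*0 + 1 = 1, q_1 = 3*1 + 0 = 3.
  i=2: a_2=3, p_2 = 3*1 + 0 = 3, q_2 = 3*3 + 1 = 10.

0/1, 1/3, 3/10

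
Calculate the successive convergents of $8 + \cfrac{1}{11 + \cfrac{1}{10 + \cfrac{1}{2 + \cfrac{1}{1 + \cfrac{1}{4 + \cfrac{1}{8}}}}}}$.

8/1, 89/11, 898/111, 1885/233, 2783/344, 13017/1609, 106919/13216

Using the convergent recurrence p_i = a_i*p_{i-1} + p_{i-2}, q_i = a_i*q_{i-1} + q_{i-2} with p_{-2}=0, p_{-1}=1, q_{-2}=1, q_{-1}=0:
  i=0: a_0=8, p_0 = 8*1 + 0 = 8, q_0 = 8*0 + 1 = 1.
  i=1: a_1=11, p_1 = 11*8 + 1 = 89, q_1 = 11*1 + 0 = 11.
  i=2: a_2=10, p_2 = 10*89 + 8 = 898, q_2 = 10*11 + 1 = 111.
  i=3: a_3=2, p_3 = 2*898 + 89 = 1885, q_3 = 2*111 + 11 = 233.
  i=4: a_4=1, p_4 = 1*1885 + 898 = 2783, q_4 = 1*233 + 111 = 344.
  i=5: a_5=4, p_5 = 4*2783 + 1885 = 13017, q_5 = 4*344 + 233 = 1609.
  i=6: a_6=8, p_6 = 8*13017 + 2783 = 106919, q_6 = 8*1609 + 344 = 13216.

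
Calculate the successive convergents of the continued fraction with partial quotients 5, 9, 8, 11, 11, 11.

5/1, 46/9, 373/73, 4149/812, 46012/9005, 510281/99867

Using the convergent recurrence p_i = a_i*p_{i-1} + p_{i-2}, q_i = a_i*q_{i-1} + q_{i-2} with p_{-2}=0, p_{-1}=1, q_{-2}=1, q_{-1}=0:
  i=0: a_0=5, p_0 = 5*1 + 0 = 5, q_0 = 5*0 + 1 = 1.
  i=1: a_1=9, p_1 = 9*5 + 1 = 46, q_1 = 9*1 + 0 = 9.
  i=2: a_2=8, p_2 = 8*46 + 5 = 373, q_2 = 8*9 + 1 = 73.
  i=3: a_3=11, p_3 = 11*373 + 46 = 4149, q_3 = 11*73 + 9 = 812.
  i=4: a_4=11, p_4 = 11*4149 + 373 = 46012, q_4 = 11*812 + 73 = 9005.
  i=5: a_5=11, p_5 = 11*46012 + 4149 = 510281, q_5 = 11*9005 + 812 = 99867.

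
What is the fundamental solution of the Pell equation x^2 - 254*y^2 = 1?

First expand sqrt(254) as a continued fraction. With x_i = (sqrt(254) + m_i)/d_i and (m_0, d_0) = (0, 1): a_0 = floor(sqrt(254)) = 15, since 15^2 = 225 <= 254 < 256 = 16^2.
Iterate m_{i+1} = d_i*a_i - m_i, d_{i+1} = (254 - m_{i+1}^2)/d_i, a_{i+1} = floor((a_0 + m_{i+1})/d_{i+1}):
  m_1 = 1*15 - 0 = 15, d_1 = (254 - 15^2)/1 = 29/1 = 29, a_1 = floor((15 + 15)/29) = 1.
  m_2 = 29*1 - 15 = 14, d_2 = (254 - 14^2)/29 = 58/29 = 2, a_2 = floor((15 + 14)/2) = 14.
  m_3 = 2*14 - 14 = 14, d_3 = (254 - 14^2)/2 = 58/2 = 29, a_3 = floor((15 + 14)/29) = 1.
  m_4 = 29*1 - 14 = 15, d_4 = (254 - 15^2)/29 = 29/29 = 1, a_4 = floor((15 + 15)/1) = 30.
  m_5 = 1*30 - 15 = 15, d_5 = (254 - 15^2)/1 = 29/1 = 29: (m_5, d_5) = (m_1, d_1) = (15, 29), so from here the quotients repeat a_1, ..., a_4; the period length is 4.
So sqrt(254) = [15; (1, 14, 1, 30)] with period length k = 4.
k is even, so the fundamental solution of x^2 - 254y^2 = 1 is (p_{k-1}, q_{k-1}) = (p_3, q_3); compute convergents through index 3.
Convergents (p_i = a_i*p_{i-1} + p_{i-2}, q_i = a_i*q_{i-1} + q_{i-2} with p_{-2}=0, p_{-1}=1, q_{-2}=1, q_{-1}=0):
  i=0: a_0=15, p_0 = 15*1 + 0 = 15, q_0 = 15*0 + 1 = 1.
  i=1: a_1=1, p_1 = 1*15 + 1 = 16, q_1 = 1*1 + 0 = 1.
  i=2: a_2=14, p_2 = 14*16 + 15 = 239, q_2 = 14*1 + 1 = 15.
  i=3: a_3=1, p_3 = 1*239 + 16 = 255, q_3 = 1*15 + 1 = 16.
Check: 255^2 - 254*16^2 = 65025 - 65024 = 1, so (x, y) = (255, 16) solves the equation, and by the theorem it is the least positive solution.

(x, y) = (255, 16)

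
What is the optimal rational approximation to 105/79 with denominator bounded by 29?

Expand x = 105/79 as a continued fraction with the Euclidean algorithm:
  105 = 1*79 + 26, so a_0 = 1.
  79 = 3*26 + 1, so a_1 = 3.
  26 = 26*1 + 0, so a_2 = 26.
so x = [1; 3, 26].
Convergents (p_i = a_i*p_{i-1} + p_{i-2}, q_i = a_i*q_{i-1} + q_{i-2} with p_{-2}=0, p_{-1}=1, q_{-2}=1, q_{-1}=0), until the denominator exceeds 29:
  i=0: a_0=1, p_0 = 1*1 + 0 = 1, q_0 = 1*0 + 1 = 1.
  i=1: a_1=3, p_1 = 3*1 + 1 = 4, q_1 = 3*1 + 0 = 3.
  i=2: a_2=26, p_2 = 26*4 + 1 = 105, q_2 = 26*3 + 1 = 79.
q_2 = 79 > 29, so the last convergent with denominator <= 29 is p_1/q_1 = 4/3.
The closest fraction with denominator <= 29 is either p_1/q_1 or the intermediate fraction (k*p_1 + p_0)/(k*q_1 + q_0) with the largest k >= 1 whose denominator stays <= 29; these approach x as k grows, and every other convergent or intermediate fraction in range is farther away.
Largest k: floor((29 - q_0)/q_1) = floor((29 - 1)/3) = 9.
That gives (9*4 + 1)/(9*3 + 1) = 37/28.
Compare the errors: |x - 4/3| = |105*3 - 4*79|/(79*3) = 1/237, and |x - 37/28| = |105*28 - 37*79|/(79*28) = 17/2212.
Cross-multiplying, 1*2212 = 2212 < 4029 = 17*237, so 1/237 is smaller: the convergent 4/3 is closer to x than 37/28.

4/3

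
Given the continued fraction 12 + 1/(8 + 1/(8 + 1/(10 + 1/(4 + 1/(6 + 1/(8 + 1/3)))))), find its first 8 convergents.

12/1, 97/8, 788/65, 7977/658, 32696/2697, 204153/16840, 1665920/137417, 5201913/429091

Using the convergent recurrence p_i = a_i*p_{i-1} + p_{i-2}, q_i = a_i*q_{i-1} + q_{i-2} with p_{-2}=0, p_{-1}=1, q_{-2}=1, q_{-1}=0:
  i=0: a_0=12, p_0 = 12*1 + 0 = 12, q_0 = 12*0 + 1 = 1.
  i=1: a_1=8, p_1 = 8*12 + 1 = 97, q_1 = 8*1 + 0 = 8.
  i=2: a_2=8, p_2 = 8*97 + 12 = 788, q_2 = 8*8 + 1 = 65.
  i=3: a_3=10, p_3 = 10*788 + 97 = 7977, q_3 = 10*65 + 8 = 658.
  i=4: a_4=4, p_4 = 4*7977 + 788 = 32696, q_4 = 4*658 + 65 = 2697.
  i=5: a_5=6, p_5 = 6*32696 + 7977 = 204153, q_5 = 6*2697 + 658 = 16840.
  i=6: a_6=8, p_6 = 8*204153 + 32696 = 1665920, q_6 = 8*16840 + 2697 = 137417.
  i=7: a_7=3, p_7 = 3*1665920 + 204153 = 5201913, q_7 = 3*137417 + 16840 = 429091.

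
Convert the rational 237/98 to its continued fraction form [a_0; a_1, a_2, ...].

[2; 2, 2, 1, 1, 3, 2]

Run the Euclidean algorithm on 237 and 98; the successive quotients are the partial quotients a_0, a_1, ... (each step inverts the fractional part left over by the previous one):
  237 = 2*98 + 41, so a_0 = 2.
  98 = 2*41 + 16, so a_1 = 2.
  41 = 2*16 + 9, so a_2 = 2.
  16 = 1*9 + 7, so a_3 = 1.
  9 = 1*7 + 2, so a_4 = 1.
  7 = 3*2 + 1, so a_5 = 3.
  2 = 2*1 + 0, so a_6 = 2.
The remainder reaches 0 after 7 divisions, so the expansion has 7 partial quotients, read off in order.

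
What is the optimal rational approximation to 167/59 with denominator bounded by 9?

17/6

Expand x = 167/59 as a continued fraction with the Euclidean algorithm:
  167 = 2*59 + 49, so a_0 = 2.
  59 = 1*49 + 10, so a_1 = 1.
  49 = 4*10 + 9, so a_2 = 4.
  10 = 1*9 + 1, so a_3 = 1.
  9 = 9*1 + 0, so a_4 = 9.
so x = [2; 1, 4, 1, 9].
Convergents (p_i = a_i*p_{i-1} + p_{i-2}, q_i = a_i*q_{i-1} + q_{i-2} with p_{-2}=0, p_{-1}=1, q_{-2}=1, q_{-1}=0), until the denominator exceeds 9:
  i=0: a_0=2, p_0 = 2*1 + 0 = 2, q_0 = 2*0 + 1 = 1.
  i=1: a_1=1, p_1 = 1*2 + 1 = 3, q_1 = 1*1 + 0 = 1.
  i=2: a_2=4, p_2 = 4*3 + 2 = 14, q_2 = 4*1 + 1 = 5.
  i=3: a_3=1, p_3 = 1*14 + 3 = 17, q_3 = 1*5 + 1 = 6.
  i=4: a_4=9, p_4 = 9*17 + 14 = 167, q_4 = 9*6 + 5 = 59.
q_4 = 59 > 9, so the last convergent with denominator <= 9 is p_3/q_3 = 17/6.
The closest fraction with denominator <= 9 is either p_3/q_3 or the intermediate fraction (k*p_3 + p_2)/(k*q_3 + q_2) with the largest k >= 1 whose denominator stays <= 9; these approach x as k grows, and every other convergent or intermediate fraction in range is farther away.
Largest k: floor((9 - q_2)/q_3) = floor((9 - 5)/6) = 0.
Since k = 0, no intermediate fraction beyond p_3/q_3 has denominator <= 9, so the convergent 17/6 is the closest (its error is |167*6 - 17*59|/(59*6) = 1/354).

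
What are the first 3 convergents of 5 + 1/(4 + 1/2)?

5/1, 21/4, 47/9

Using the convergent recurrence p_i = a_i*p_{i-1} + p_{i-2}, q_i = a_i*q_{i-1} + q_{i-2} with p_{-2}=0, p_{-1}=1, q_{-2}=1, q_{-1}=0:
  i=0: a_0=5, p_0 = 5*1 + 0 = 5, q_0 = 5*0 + 1 = 1.
  i=1: a_1=4, p_1 = 4*5 + 1 = 21, q_1 = 4*1 + 0 = 4.
  i=2: a_2=2, p_2 = 2*21 + 5 = 47, q_2 = 2*4 + 1 = 9.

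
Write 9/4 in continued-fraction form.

[2; 4]

Run the Euclidean algorithm on 9 and 4; the successive quotients are the partial quotients a_0, a_1, ... (each step inverts the fractional part left over by the previous one):
  9 = 2*4 + 1, so a_0 = 2.
  4 = 4*1 + 0, so a_1 = 4.
The remainder reaches 0 after 2 divisions, so the expansion has 2 partial quotients, read off in order.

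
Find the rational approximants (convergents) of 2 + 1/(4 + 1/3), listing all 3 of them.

2/1, 9/4, 29/13

Using the convergent recurrence p_i = a_i*p_{i-1} + p_{i-2}, q_i = a_i*q_{i-1} + q_{i-2} with p_{-2}=0, p_{-1}=1, q_{-2}=1, q_{-1}=0:
  i=0: a_0=2, p_0 = 2*1 + 0 = 2, q_0 = 2*0 + 1 = 1.
  i=1: a_1=4, p_1 = 4*2 + 1 = 9, q_1 = 4*1 + 0 = 4.
  i=2: a_2=3, p_2 = 3*9 + 2 = 29, q_2 = 3*4 + 1 = 13.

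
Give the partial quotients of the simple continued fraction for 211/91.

Run the Euclidean algorithm on 211 and 91; the successive quotients are the partial quotients a_0, a_1, ... (each step inverts the fractional part left over by the previous one):
  211 = 2*91 + 29, so a_0 = 2.
  91 = 3*29 + 4, so a_1 = 3.
  29 = 7*4 + 1, so a_2 = 7.
  4 = 4*1 + 0, so a_3 = 4.
The remainder reaches 0 after 4 divisions, so the expansion has 4 partial quotients, read off in order.

[2; 3, 7, 4]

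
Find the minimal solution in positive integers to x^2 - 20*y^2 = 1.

First expand sqrt(20) as a continued fraction. With x_i = (sqrt(20) + m_i)/d_i and (m_0, d_0) = (0, 1): a_0 = floor(sqrt(20)) = 4, since 4^2 = 16 <= 20 < 25 = 5^2.
Iterate m_{i+1} = d_i*a_i - m_i, d_{i+1} = (20 - m_{i+1}^2)/d_i, a_{i+1} = floor((a_0 + m_{i+1})/d_{i+1}):
  m_1 = 1*4 - 0 = 4, d_1 = (20 - 4^2)/1 = 4/1 = 4, a_1 = floor((4 + 4)/4) = 2.
  m_2 = 4*2 - 4 = 4, d_2 = (20 - 4^2)/4 = 4/4 = 1, a_2 = floor((4 + 4)/1) = 8.
  m_3 = 1*8 - 4 = 4, d_3 = (20 - 4^2)/1 = 4/1 = 4: (m_3, d_3) = (m_1, d_1) = (4, 4), so from here the quotients repeat a_1, a_2; the period length is 2.
So sqrt(20) = [4; (2, 8)] with period length k = 2.
k is even, so the fundamental solution of x^2 - 20y^2 = 1 is (p_{k-1}, q_{k-1}) = (p_1, q_1); compute convergents through index 1.
Convergents (p_i = a_i*p_{i-1} + p_{i-2}, q_i = a_i*q_{i-1} + q_{i-2} with p_{-2}=0, p_{-1}=1, q_{-2}=1, q_{-1}=0):
  i=0: a_0=4, p_0 = 4*1 + 0 = 4, q_0 = 4*0 + 1 = 1.
  i=1: a_1=2, p_1 = 2*4 + 1 = 9, q_1 = 2*1 + 0 = 2.
Check: 9^2 - 20*2^2 = 81 - 80 = 1, so (x, y) = (9, 2) solves the equation, and by the theorem it is the least positive solution.

(x, y) = (9, 2)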